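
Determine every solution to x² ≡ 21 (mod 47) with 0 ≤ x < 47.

16, 31

Since 47 ≡ 3 (mod 4), a square root of 21 is 21^((47+1)/4) = 21^12 mod 47.
Repeated squaring: 21^2≡18, 21^4≡42, 21^8≡25 (mod 47).
21^12 = 21^(8+4) ≡ 16 (mod 47).
Check: 16² = 256 ≡ 21 (mod 47). The two roots are 16 and 31.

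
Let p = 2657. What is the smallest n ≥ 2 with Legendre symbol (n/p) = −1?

3

(2/2657) = +1, so 2 is a residue.
(3/2657) = −1, so 3 is the smallest positive non-residue mod 2657.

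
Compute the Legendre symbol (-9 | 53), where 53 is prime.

Euler's criterion: (-9/53) ≡ 44^26 (mod 53).
44^2 ≡ 28 (mod 53)
44^4 ≡ 42 (mod 53)
44^8 ≡ 15 (mod 53)
44^16 ≡ 13 (mod 53)
44^26 = 44^(16+8+2) ≡ 1 (mod 53).
Result is 1, so (-9/53) = 1.

1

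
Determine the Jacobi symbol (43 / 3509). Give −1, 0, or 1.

Reciprocity: 43 ≡ 3 and 3509 ≡ 1 (mod 4), so (43/3509) = +(3509/43).
Reduce top mod 43: now compute (26/43).
Pull out 2: since 43 ≡ 3 (mod 8), (2/43) = -1.
Reciprocity: 13 ≡ 1 and 43 ≡ 3 (mod 4), so (13/43) = +(43/13).
Reduce top mod 13: now compute (4/13).
Pull out 2^2: since 13 ≡ 5 (mod 8), (2/13) = -1, so (2/13)^2 = +1.
Reached (1/13) = 1. Collecting the sign flips along the way, the symbol is -1.

-1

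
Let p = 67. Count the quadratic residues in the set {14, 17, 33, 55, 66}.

4

(14/67) = +1 → QR.
(17/67) = +1 → QR.
(33/67) = +1 → QR.
(55/67) = +1 → QR.
(66/67) = -1 → non-residue.
Total quadratic residues among the 5: 4.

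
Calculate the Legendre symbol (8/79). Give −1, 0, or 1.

1

Pull out 2^3: since 79 ≡ 7 (mod 8), (2/79) = +1, so (2/79)^3 = +1.
Reached (1/79) = 1. Collecting the sign flips along the way, the symbol is +1.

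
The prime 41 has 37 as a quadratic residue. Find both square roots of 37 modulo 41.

41 ≡ 1 (mod 4), so we find a root by search.
Trying successive values, 18² = 324 ≡ 37 (mod 41). The other root is 41 − 18 = 23.

18, 23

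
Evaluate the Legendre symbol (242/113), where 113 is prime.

1

Euler's criterion: (242/113) ≡ 16^56 (mod 113).
16^2 ≡ 30 (mod 113)
16^4 ≡ 109 (mod 113)
16^8 ≡ 16 (mod 113)
16^16 ≡ 30 (mod 113)
16^32 ≡ 109 (mod 113)
16^56 = 16^(32+16+8) ≡ 1 (mod 113).
Result is 1, so (242/113) = 1.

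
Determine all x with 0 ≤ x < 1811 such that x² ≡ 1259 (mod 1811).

303, 1508

Since 1811 ≡ 3 (mod 4), a square root of 1259 is 1259^((1811+1)/4) = 1259^453 mod 1811.
Repeated squaring: 1259^2≡456, 1259^4≡1482, 1259^8≡1392, 1259^16≡1705, 1259^32≡370, 1259^64≡1075, 1259^128≡207, 1259^256≡1196 (mod 1811).
1259^453 = 1259^(256+128+64+4+1) ≡ 1508 (mod 1811).
Check: 1508² = 2274064 ≡ 1259 (mod 1811). The two roots are 303 and 1508.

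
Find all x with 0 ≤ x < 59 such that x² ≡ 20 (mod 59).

Since 59 ≡ 3 (mod 4), a square root of 20 is 20^((59+1)/4) = 20^15 mod 59.
Repeated squaring: 20^2≡46, 20^4≡51, 20^8≡5 (mod 59).
20^15 = 20^(8+4+2+1) ≡ 16 (mod 59).
Check: 16² = 256 ≡ 20 (mod 59). The two roots are 16 and 43.

16, 43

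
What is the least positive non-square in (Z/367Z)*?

(2/367) = +1, so 2 is a residue.
(3/367) = −1, so 3 is the smallest positive non-residue mod 367.

3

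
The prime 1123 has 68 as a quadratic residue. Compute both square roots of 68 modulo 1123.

Since 1123 ≡ 3 (mod 4), a square root of 68 is 68^((1123+1)/4) = 68^281 mod 1123.
Repeated squaring: 68^2≡132, 68^4≡579, 68^8≡587, 68^16≡931, 68^32≡928, 68^64≡966, 68^128≡1066, 68^256≡1003 (mod 1123).
68^281 = 68^(256+16+8+1) ≡ 635 (mod 1123).
Check: 635² = 403225 ≡ 68 (mod 1123). The two roots are 488 and 635.

488, 635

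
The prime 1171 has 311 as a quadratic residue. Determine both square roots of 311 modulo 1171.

Since 1171 ≡ 3 (mod 4), a square root of 311 is 311^((1171+1)/4) = 311^293 mod 1171.
Repeated squaring: 311^2≡699, 311^4≡294, 311^8≡953, 311^16≡684, 311^32≡627, 311^64≡844, 311^128≡368, 311^256≡759 (mod 1171).
311^293 = 311^(256+32+4+1) ≡ 334 (mod 1171).
Check: 334² = 111556 ≡ 311 (mod 1171). The two roots are 334 and 837.

334, 837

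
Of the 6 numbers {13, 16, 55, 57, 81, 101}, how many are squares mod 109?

2

(13/109) = -1 → non-residue.
(16/109) = +1 → QR.
(55/109) = -1 → non-residue.
(57/109) = -1 → non-residue.
(81/109) = +1 → QR.
(101/109) = -1 → non-residue.
Total quadratic residues among the 6: 2.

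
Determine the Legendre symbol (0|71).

Top reduces to 0: gcd > 1, so the symbol is 0.

0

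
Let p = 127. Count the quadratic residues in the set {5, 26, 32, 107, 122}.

(5/127) = -1 → non-residue.
(26/127) = +1 → QR.
(32/127) = +1 → QR.
(107/127) = +1 → QR.
(122/127) = +1 → QR.
Total quadratic residues among the 5: 4.

4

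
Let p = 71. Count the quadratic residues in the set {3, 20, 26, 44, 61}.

2

(3/71) = +1 → QR.
(20/71) = +1 → QR.
(26/71) = -1 → non-residue.
(44/71) = -1 → non-residue.
(61/71) = -1 → non-residue.
Total quadratic residues among the 5: 2.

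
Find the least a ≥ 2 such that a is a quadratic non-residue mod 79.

(2/79) = +1, so 2 is a residue.
(3/79) = −1, so 3 is the smallest positive non-residue mod 79.

3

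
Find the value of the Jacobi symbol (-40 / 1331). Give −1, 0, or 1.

First reduce: -40 ≡ 1291 (mod 1331).
Reciprocity: 1291 ≡ 3 and 1331 ≡ 3 (mod 4), so (1291/1331) = −(1331/1291).
Reduce top mod 1291: now compute (40/1291).
Pull out 2^3: since 1291 ≡ 3 (mod 8), (2/1291) = -1, so (2/1291)^3 = -1.
Reciprocity: 5 ≡ 1 and 1291 ≡ 3 (mod 4), so (5/1291) = +(1291/5).
Reduce top mod 5: now compute (1/5).
Reached (1/5) = 1. Collecting the sign flips along the way, the symbol is +1.

1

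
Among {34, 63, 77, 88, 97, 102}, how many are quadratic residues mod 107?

(34/107) = +1 → QR.
(63/107) = -1 → non-residue.
(77/107) = -1 → non-residue.
(88/107) = -1 → non-residue.
(97/107) = -1 → non-residue.
(102/107) = +1 → QR.
Total quadratic residues among the 6: 2.

2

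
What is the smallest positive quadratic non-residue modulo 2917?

2

(2/2917) = −1, so 2 is the smallest positive non-residue mod 2917.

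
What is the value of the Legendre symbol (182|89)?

1

First reduce: 182 ≡ 4 (mod 89).
Pull out 2^2: since 89 ≡ 1 (mod 8), (2/89) = +1, so (2/89)^2 = +1.
Reached (1/89) = 1. Collecting the sign flips along the way, the symbol is +1.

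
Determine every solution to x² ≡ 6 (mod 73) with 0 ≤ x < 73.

73 ≡ 1 (mod 4), so we find a root by search.
Trying successive values, 15² = 225 ≡ 6 (mod 73). The other root is 73 − 15 = 58.

15, 58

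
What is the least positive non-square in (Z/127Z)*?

3

(2/127) = +1, so 2 is a residue.
(3/127) = −1, so 3 is the smallest positive non-residue mod 127.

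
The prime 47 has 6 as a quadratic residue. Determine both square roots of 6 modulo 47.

Since 47 ≡ 3 (mod 4), a square root of 6 is 6^((47+1)/4) = 6^12 mod 47.
Repeated squaring: 6^2≡36, 6^4≡27, 6^8≡24 (mod 47).
6^12 = 6^(8+4) ≡ 37 (mod 47).
Check: 37² = 1369 ≡ 6 (mod 47). The two roots are 10 and 37.

10, 37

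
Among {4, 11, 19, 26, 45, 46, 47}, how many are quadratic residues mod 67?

(4/67) = +1 → QR.
(11/67) = -1 → non-residue.
(19/67) = +1 → QR.
(26/67) = +1 → QR.
(45/67) = -1 → non-residue.
(46/67) = -1 → non-residue.
(47/67) = +1 → QR.
Total quadratic residues among the 7: 4.

4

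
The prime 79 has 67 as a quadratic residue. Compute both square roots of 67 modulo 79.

15, 64

Since 79 ≡ 3 (mod 4), a square root of 67 is 67^((79+1)/4) = 67^20 mod 79.
Repeated squaring: 67^2≡65, 67^4≡38, 67^8≡22, 67^16≡10 (mod 79).
67^20 = 67^(16+4) ≡ 64 (mod 79).
Check: 64² = 4096 ≡ 67 (mod 79). The two roots are 15 and 64.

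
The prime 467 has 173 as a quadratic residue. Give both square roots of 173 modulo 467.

226, 241

Since 467 ≡ 3 (mod 4), a square root of 173 is 173^((467+1)/4) = 173^117 mod 467.
Repeated squaring: 173^2≡41, 173^4≡280, 173^8≡411, 173^16≡334, 173^32≡410, 173^64≡447 (mod 467).
173^117 = 173^(64+32+16+4+1) ≡ 241 (mod 467).
Check: 241² = 58081 ≡ 173 (mod 467). The two roots are 226 and 241.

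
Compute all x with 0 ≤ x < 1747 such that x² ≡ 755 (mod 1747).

135, 1612

Since 1747 ≡ 3 (mod 4), a square root of 755 is 755^((1747+1)/4) = 755^437 mod 1747.
Repeated squaring: 755^2≡503, 755^4≡1441, 755^8≡1045, 755^16≡150, 755^32≡1536, 755^64≡846, 755^128≡1193, 755^256≡1191 (mod 1747).
755^437 = 755^(256+128+32+16+4+1) ≡ 135 (mod 1747).
Check: 135² = 18225 ≡ 755 (mod 1747). The two roots are 135 and 1612.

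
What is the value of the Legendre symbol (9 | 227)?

Reciprocity: 9 ≡ 1 and 227 ≡ 3 (mod 4), so (9/227) = +(227/9).
Reduce top mod 9: now compute (2/9).
Pull out 2: since 9 ≡ 1 (mod 8), (2/9) = +1.
Reached (1/9) = 1. Collecting the sign flips along the way, the symbol is +1.

1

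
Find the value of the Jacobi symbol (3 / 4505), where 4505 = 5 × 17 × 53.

Reciprocity: 3 ≡ 3 and 4505 ≡ 1 (mod 4), so (3/4505) = +(4505/3).
Reduce top mod 3: now compute (2/3).
Pull out 2: since 3 ≡ 3 (mod 8), (2/3) = -1.
Reached (1/3) = 1. Collecting the sign flips along the way, the symbol is -1.

-1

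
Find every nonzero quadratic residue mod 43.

Square k = 1,…,21 (k and 43−k give the same square):
1²=1, 2²=4, 3²=9, 4²=16, 5²=25, 6²=36, 7²≡6, 8²≡21, 9²≡38, 10²≡14, 11²≡35, 12²≡15, 13²≡40, 14²≡24, 15²≡10, 16²≡41, 17²≡31, 18²≡23, 19²≡17, 20²≡13, 21²≡11 (mod 43).
So the quadratic residues mod 43 are {1, 4, 6, 9, 10, 11, 13, 14, 15, 16, 17, 21, 23, 24, 25, 31, 35, 36, 38, 40, 41}.

1 4 6 9 10 11 13 14 15 16 17 21 23 24 25 31 35 36 38 40 41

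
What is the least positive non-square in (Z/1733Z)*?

(2/1733) = −1, so 2 is the smallest positive non-residue mod 1733.

2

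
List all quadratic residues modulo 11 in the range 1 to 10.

Square k = 1,…,5 (k and 11−k give the same square):
1²=1, 2²=4, 3²=9, 4²≡5, 5²≡3 (mod 11).
So the quadratic residues mod 11 are {1, 3, 4, 5, 9}.

1 3 4 5 9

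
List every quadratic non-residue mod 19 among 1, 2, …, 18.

Square k = 1,…,9 (k and 19−k give the same square):
1²=1, 2²=4, 3²=9, 4²=16, 5²≡6, 6²≡17, 7²≡11, 8²≡7, 9²≡5 (mod 19).
The residues are {1, 4, 5, 6, 7, 9, 11, 16, 17}; the non-residues are the remaining 9 nonzero classes.

2 3 8 10 12 13 14 15 18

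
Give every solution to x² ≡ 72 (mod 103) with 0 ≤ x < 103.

Since 103 ≡ 3 (mod 4), a square root of 72 is 72^((103+1)/4) = 72^26 mod 103.
Repeated squaring: 72^2≡34, 72^4≡23, 72^8≡14, 72^16≡93 (mod 103).
72^26 = 72^(16+8+2) ≡ 81 (mod 103).
Check: 81² = 6561 ≡ 72 (mod 103). The two roots are 22 and 81.

22, 81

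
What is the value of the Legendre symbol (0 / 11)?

Top reduces to 0: gcd > 1, so the symbol is 0.

0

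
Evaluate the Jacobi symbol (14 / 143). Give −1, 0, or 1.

1

Pull out 2: since 143 ≡ 7 (mod 8), (2/143) = +1.
Reciprocity: 7 ≡ 3 and 143 ≡ 3 (mod 4), so (7/143) = −(143/7).
Reduce top mod 7: now compute (3/7).
Reciprocity: 3 ≡ 3 and 7 ≡ 3 (mod 4), so (3/7) = −(7/3).
Reduce top mod 3: now compute (1/3).
Reached (1/3) = 1. Collecting the sign flips along the way, the symbol is +1.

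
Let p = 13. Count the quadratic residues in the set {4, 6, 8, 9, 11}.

2

(4/13) = +1 → QR.
(6/13) = -1 → non-residue.
(8/13) = -1 → non-residue.
(9/13) = +1 → QR.
(11/13) = -1 → non-residue.
Total quadratic residues among the 5: 2.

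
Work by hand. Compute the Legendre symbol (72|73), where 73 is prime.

Pull out 2^3: since 73 ≡ 1 (mod 8), (2/73) = +1, so (2/73)^3 = +1.
Reciprocity: 9 ≡ 1 and 73 ≡ 1 (mod 4), so (9/73) = +(73/9).
Reduce top mod 9: now compute (1/9).
Reached (1/9) = 1. Collecting the sign flips along the way, the symbol is +1.

1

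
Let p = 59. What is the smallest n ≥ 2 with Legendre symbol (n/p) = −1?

(2/59) = −1, so 2 is the smallest positive non-residue mod 59.

2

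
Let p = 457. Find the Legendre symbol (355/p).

Euler's criterion: (355/457) ≡ 355^228 (mod 457).
355^2 ≡ 350 (mod 457)
355^4 ≡ 24 (mod 457)
355^8 ≡ 119 (mod 457)
355^16 ≡ 451 (mod 457)
355^32 ≡ 36 (mod 457)
355^64 ≡ 382 (mod 457)
355^128 ≡ 141 (mod 457)
355^228 = 355^(128+64+32+4) ≡ 1 (mod 457).
Result is 1, so (355/457) = 1.

1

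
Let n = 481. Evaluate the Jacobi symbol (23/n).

Reciprocity: 23 ≡ 3 and 481 ≡ 1 (mod 4), so (23/481) = +(481/23).
Reduce top mod 23: now compute (21/23).
Reciprocity: 21 ≡ 1 and 23 ≡ 3 (mod 4), so (21/23) = +(23/21).
Reduce top mod 21: now compute (2/21).
Pull out 2: since 21 ≡ 5 (mod 8), (2/21) = -1.
Reached (1/21) = 1. Collecting the sign flips along the way, the symbol is -1.

-1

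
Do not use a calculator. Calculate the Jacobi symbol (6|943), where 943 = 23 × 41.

-1

Pull out 2: since 943 ≡ 7 (mod 8), (2/943) = +1.
Reciprocity: 3 ≡ 3 and 943 ≡ 3 (mod 4), so (3/943) = −(943/3).
Reduce top mod 3: now compute (1/3).
Reached (1/3) = 1. Collecting the sign flips along the way, the symbol is -1.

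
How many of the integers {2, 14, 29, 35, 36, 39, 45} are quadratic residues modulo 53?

2

(2/53) = -1 → non-residue.
(14/53) = -1 → non-residue.
(29/53) = +1 → QR.
(35/53) = -1 → non-residue.
(36/53) = +1 → QR.
(39/53) = -1 → non-residue.
(45/53) = -1 → non-residue.
Total quadratic residues among the 7: 2.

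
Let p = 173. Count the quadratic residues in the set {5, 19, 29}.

1

(5/173) = -1 → non-residue.
(19/173) = -1 → non-residue.
(29/173) = +1 → QR.
Total quadratic residues among the 3: 1.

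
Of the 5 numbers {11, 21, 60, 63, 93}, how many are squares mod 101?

(11/101) = -1 → non-residue.
(21/101) = +1 → QR.
(60/101) = -1 → non-residue.
(63/101) = -1 → non-residue.
(93/101) = -1 → non-residue.
Total quadratic residues among the 5: 1.

1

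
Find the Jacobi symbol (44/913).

Pull out 2^2: since 913 ≡ 1 (mod 8), (2/913) = +1, so (2/913)^2 = +1.
Reciprocity: 11 ≡ 3 and 913 ≡ 1 (mod 4), so (11/913) = +(913/11).
Reduce top mod 11: now compute (0/11).
Top reduces to 0: gcd > 1, so the symbol is 0.

0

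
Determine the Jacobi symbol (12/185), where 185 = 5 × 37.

Pull out 2^2: since 185 ≡ 1 (mod 8), (2/185) = +1, so (2/185)^2 = +1.
Reciprocity: 3 ≡ 3 and 185 ≡ 1 (mod 4), so (3/185) = +(185/3).
Reduce top mod 3: now compute (2/3).
Pull out 2: since 3 ≡ 3 (mod 8), (2/3) = -1.
Reached (1/3) = 1. Collecting the sign flips along the way, the symbol is -1.

-1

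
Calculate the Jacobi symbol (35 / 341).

Reciprocity: 35 ≡ 3 and 341 ≡ 1 (mod 4), so (35/341) = +(341/35).
Reduce top mod 35: now compute (26/35).
Pull out 2: since 35 ≡ 3 (mod 8), (2/35) = -1.
Reciprocity: 13 ≡ 1 and 35 ≡ 3 (mod 4), so (13/35) = +(35/13).
Reduce top mod 13: now compute (9/13).
Reciprocity: 9 ≡ 1 and 13 ≡ 1 (mod 4), so (9/13) = +(13/9).
Reduce top mod 9: now compute (4/9).
Pull out 2^2: since 9 ≡ 1 (mod 8), (2/9) = +1, so (2/9)^2 = +1.
Reached (1/9) = 1. Collecting the sign flips along the way, the symbol is -1.

-1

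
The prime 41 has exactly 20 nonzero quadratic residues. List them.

Square k = 1,…,20 (k and 41−k give the same square):
1²=1, 2²=4, 3²=9, 4²=16, 5²=25, 6²=36, 7²≡8, 8²≡23, 9²≡40, 10²≡18, 11²≡39, 12²≡21, 13²≡5, 14²≡32, 15²≡20, 16²≡10, 17²≡2, 18²≡37, 19²≡33, 20²≡31 (mod 41).
So the quadratic residues mod 41 are {1, 2, 4, 5, 8, 9, 10, 16, 18, 20, 21, 23, 25, 31, 32, 33, 36, 37, 39, 40}.

1, 2, 4, 5, 8, 9, 10, 16, 18, 20, 21, 23, 25, 31, 32, 33, 36, 37, 39, 40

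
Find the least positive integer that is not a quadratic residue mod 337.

5

(2/337) = +1, so 2 is a residue.
(3/337) = +1, so 3 is a residue.
(4/337) = +1, so 4 is a residue.
(5/337) = −1, so 5 is the smallest positive non-residue mod 337.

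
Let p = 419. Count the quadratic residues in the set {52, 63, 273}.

(52/419) = +1 → QR.
(63/419) = +1 → QR.
(273/419) = +1 → QR.
Total quadratic residues among the 3: 3.

3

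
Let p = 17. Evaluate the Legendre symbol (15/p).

Reciprocity: 15 ≡ 3 and 17 ≡ 1 (mod 4), so (15/17) = +(17/15).
Reduce top mod 15: now compute (2/15).
Pull out 2: since 15 ≡ 7 (mod 8), (2/15) = +1.
Reached (1/15) = 1. Collecting the sign flips along the way, the symbol is +1.

1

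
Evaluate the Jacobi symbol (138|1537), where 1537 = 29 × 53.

-1

Pull out 2: since 1537 ≡ 1 (mod 8), (2/1537) = +1.
Reciprocity: 69 ≡ 1 and 1537 ≡ 1 (mod 4), so (69/1537) = +(1537/69).
Reduce top mod 69: now compute (19/69).
Reciprocity: 19 ≡ 3 and 69 ≡ 1 (mod 4), so (19/69) = +(69/19).
Reduce top mod 19: now compute (12/19).
Pull out 2^2: since 19 ≡ 3 (mod 8), (2/19) = -1, so (2/19)^2 = +1.
Reciprocity: 3 ≡ 3 and 19 ≡ 3 (mod 4), so (3/19) = −(19/3).
Reduce top mod 3: now compute (1/3).
Reached (1/3) = 1. Collecting the sign flips along the way, the symbol is -1.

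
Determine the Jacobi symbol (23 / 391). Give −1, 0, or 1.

0

Reciprocity: 23 ≡ 3 and 391 ≡ 3 (mod 4), so (23/391) = −(391/23).
Reduce top mod 23: now compute (0/23).
Top reduces to 0: gcd > 1, so the symbol is 0.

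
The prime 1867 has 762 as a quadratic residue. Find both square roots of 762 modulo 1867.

Since 1867 ≡ 3 (mod 4), a square root of 762 is 762^((1867+1)/4) = 762^467 mod 1867.
Repeated squaring: 762^2≡7, 762^4≡49, 762^8≡534, 762^16≡1372, 762^32≡448, 762^64≡935, 762^128≡469, 762^256≡1522 (mod 1867).
762^467 = 762^(256+128+64+16+2+1) ≡ 887 (mod 1867).
Check: 887² = 786769 ≡ 762 (mod 1867). The two roots are 887 and 980.

887, 980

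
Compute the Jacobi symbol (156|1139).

Pull out 2^2: since 1139 ≡ 3 (mod 8), (2/1139) = -1, so (2/1139)^2 = +1.
Reciprocity: 39 ≡ 3 and 1139 ≡ 3 (mod 4), so (39/1139) = −(1139/39).
Reduce top mod 39: now compute (8/39).
Pull out 2^3: since 39 ≡ 7 (mod 8), (2/39) = +1, so (2/39)^3 = +1.
Reached (1/39) = 1. Collecting the sign flips along the way, the symbol is -1.

-1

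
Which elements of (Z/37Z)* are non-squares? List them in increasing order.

Square k = 1,…,18 (k and 37−k give the same square):
1²=1, 2²=4, 3²=9, 4²=16, 5²=25, 6²=36, 7²≡12, 8²≡27, 9²≡7, 10²≡26, 11²≡10, 12²≡33, 13²≡21, 14²≡11, 15²≡3, 16²≡34, 17²≡30, 18²≡28 (mod 37).
The residues are {1, 3, 4, 7, 9, 10, 11, 12, 16, 21, 25, 26, 27, 28, 30, 33, 34, 36}; the non-residues are the remaining 18 nonzero classes.

2, 5, 6, 8, 13, 14, 15, 17, 18, 19, 20, 22, 23, 24, 29, 31, 32, 35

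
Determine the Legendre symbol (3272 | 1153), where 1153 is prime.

-1

First reduce: 3272 ≡ 966 (mod 1153).
Pull out 2: since 1153 ≡ 1 (mod 8), (2/1153) = +1.
Reciprocity: 483 ≡ 3 and 1153 ≡ 1 (mod 4), so (483/1153) = +(1153/483).
Reduce top mod 483: now compute (187/483).
Reciprocity: 187 ≡ 3 and 483 ≡ 3 (mod 4), so (187/483) = −(483/187).
Reduce top mod 187: now compute (109/187).
Reciprocity: 109 ≡ 1 and 187 ≡ 3 (mod 4), so (109/187) = +(187/109).
Reduce top mod 109: now compute (78/109).
Pull out 2: since 109 ≡ 5 (mod 8), (2/109) = -1.
Reciprocity: 39 ≡ 3 and 109 ≡ 1 (mod 4), so (39/109) = +(109/39).
Reduce top mod 39: now compute (31/39).
Reciprocity: 31 ≡ 3 and 39 ≡ 3 (mod 4), so (31/39) = −(39/31).
Reduce top mod 31: now compute (8/31).
Pull out 2^3: since 31 ≡ 7 (mod 8), (2/31) = +1, so (2/31)^3 = +1.
Reached (1/31) = 1. Collecting the sign flips along the way, the symbol is -1.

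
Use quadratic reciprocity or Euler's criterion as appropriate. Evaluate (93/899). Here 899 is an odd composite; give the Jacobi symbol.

0

Reciprocity: 93 ≡ 1 and 899 ≡ 3 (mod 4), so (93/899) = +(899/93).
Reduce top mod 93: now compute (62/93).
Pull out 2: since 93 ≡ 5 (mod 8), (2/93) = -1.
Reciprocity: 31 ≡ 3 and 93 ≡ 1 (mod 4), so (31/93) = +(93/31).
Reduce top mod 31: now compute (0/31).
Top reduces to 0: gcd > 1, so the symbol is 0.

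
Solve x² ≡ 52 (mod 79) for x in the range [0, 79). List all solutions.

17, 62

Since 79 ≡ 3 (mod 4), a square root of 52 is 52^((79+1)/4) = 52^20 mod 79.
Repeated squaring: 52^2≡18, 52^4≡8, 52^8≡64, 52^16≡67 (mod 79).
52^20 = 52^(16+4) ≡ 62 (mod 79).
Check: 62² = 3844 ≡ 52 (mod 79). The two roots are 17 and 62.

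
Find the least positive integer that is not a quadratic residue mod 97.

5

(2/97) = +1, so 2 is a residue.
(3/97) = +1, so 3 is a residue.
(4/97) = +1, so 4 is a residue.
(5/97) = −1, so 5 is the smallest positive non-residue mod 97.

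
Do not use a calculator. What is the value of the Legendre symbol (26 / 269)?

Euler's criterion: (26/269) ≡ 26^134 (mod 269).
26^2 ≡ 138 (mod 269)
26^4 ≡ 214 (mod 269)
26^8 ≡ 66 (mod 269)
26^16 ≡ 52 (mod 269)
26^32 ≡ 14 (mod 269)
26^64 ≡ 196 (mod 269)
26^128 ≡ 218 (mod 269)
26^134 = 26^(128+4+2) ≡ 268 (mod 269).
Result is 268 ≡ −1, so (26/269) = −1.

-1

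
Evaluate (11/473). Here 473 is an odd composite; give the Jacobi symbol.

0

Reciprocity: 11 ≡ 3 and 473 ≡ 1 (mod 4), so (11/473) = +(473/11).
Reduce top mod 11: now compute (0/11).
Top reduces to 0: gcd > 1, so the symbol is 0.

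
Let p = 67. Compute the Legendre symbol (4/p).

Pull out 2^2: since 67 ≡ 3 (mod 8), (2/67) = -1, so (2/67)^2 = +1.
Reached (1/67) = 1. Collecting the sign flips along the way, the symbol is +1.

1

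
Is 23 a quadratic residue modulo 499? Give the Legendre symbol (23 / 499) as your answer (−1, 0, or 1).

-1

Reciprocity: 23 ≡ 3 and 499 ≡ 3 (mod 4), so (23/499) = −(499/23).
Reduce top mod 23: now compute (16/23).
Pull out 2^4: since 23 ≡ 7 (mod 8), (2/23) = +1, so (2/23)^4 = +1.
Reached (1/23) = 1. Collecting the sign flips along the way, the symbol is -1.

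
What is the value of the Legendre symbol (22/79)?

Euler's criterion: (22/79) ≡ 22^39 (mod 79).
22^2 ≡ 10 (mod 79)
22^4 ≡ 21 (mod 79)
22^8 ≡ 46 (mod 79)
22^16 ≡ 62 (mod 79)
22^32 ≡ 52 (mod 79)
22^39 = 22^(32+4+2+1) ≡ 1 (mod 79).
Result is 1, so (22/79) = 1.

1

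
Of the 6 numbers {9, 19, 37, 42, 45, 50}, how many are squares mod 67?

(9/67) = +1 → QR.
(19/67) = +1 → QR.
(37/67) = +1 → QR.
(42/67) = -1 → non-residue.
(45/67) = -1 → non-residue.
(50/67) = -1 → non-residue.
Total quadratic residues among the 6: 3.

3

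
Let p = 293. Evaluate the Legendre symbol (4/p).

1

Euler's criterion: (4/293) ≡ 4^146 (mod 293).
4^2 ≡ 16 (mod 293)
4^4 ≡ 256 (mod 293)
4^8 ≡ 197 (mod 293)
4^16 ≡ 133 (mod 293)
4^32 ≡ 109 (mod 293)
4^64 ≡ 161 (mod 293)
4^128 ≡ 137 (mod 293)
4^146 = 4^(128+16+2) ≡ 1 (mod 293).
Result is 1, so (4/293) = 1.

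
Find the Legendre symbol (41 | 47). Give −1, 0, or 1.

Reciprocity: 41 ≡ 1 and 47 ≡ 3 (mod 4), so (41/47) = +(47/41).
Reduce top mod 41: now compute (6/41).
Pull out 2: since 41 ≡ 1 (mod 8), (2/41) = +1.
Reciprocity: 3 ≡ 3 and 41 ≡ 1 (mod 4), so (3/41) = +(41/3).
Reduce top mod 3: now compute (2/3).
Pull out 2: since 3 ≡ 3 (mod 8), (2/3) = -1.
Reached (1/3) = 1. Collecting the sign flips along the way, the symbol is -1.

-1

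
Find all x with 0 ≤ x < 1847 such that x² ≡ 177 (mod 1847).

851, 996

Since 1847 ≡ 3 (mod 4), a square root of 177 is 177^((1847+1)/4) = 177^462 mod 1847.
Repeated squaring: 177^2≡1777, 177^4≡1206, 177^8≡847, 177^16≡773, 177^32≡948, 177^64≡1062, 177^128≡1174, 177^256≡414 (mod 1847).
177^462 = 177^(256+128+64+8+4+2) ≡ 851 (mod 1847).
Check: 851² = 724201 ≡ 177 (mod 1847). The two roots are 851 and 996.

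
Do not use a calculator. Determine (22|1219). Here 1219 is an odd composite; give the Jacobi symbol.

Pull out 2: since 1219 ≡ 3 (mod 8), (2/1219) = -1.
Reciprocity: 11 ≡ 3 and 1219 ≡ 3 (mod 4), so (11/1219) = −(1219/11).
Reduce top mod 11: now compute (9/11).
Reciprocity: 9 ≡ 1 and 11 ≡ 3 (mod 4), so (9/11) = +(11/9).
Reduce top mod 9: now compute (2/9).
Pull out 2: since 9 ≡ 1 (mod 8), (2/9) = +1.
Reached (1/9) = 1. Collecting the sign flips along the way, the symbol is +1.

1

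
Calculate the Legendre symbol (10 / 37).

Pull out 2: since 37 ≡ 5 (mod 8), (2/37) = -1.
Reciprocity: 5 ≡ 1 and 37 ≡ 1 (mod 4), so (5/37) = +(37/5).
Reduce top mod 5: now compute (2/5).
Pull out 2: since 5 ≡ 5 (mod 8), (2/5) = -1.
Reached (1/5) = 1. Collecting the sign flips along the way, the symbol is +1.

1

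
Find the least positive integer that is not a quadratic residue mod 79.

(2/79) = +1, so 2 is a residue.
(3/79) = −1, so 3 is the smallest positive non-residue mod 79.

3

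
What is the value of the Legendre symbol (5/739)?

Reciprocity: 5 ≡ 1 and 739 ≡ 3 (mod 4), so (5/739) = +(739/5).
Reduce top mod 5: now compute (4/5).
Pull out 2^2: since 5 ≡ 5 (mod 8), (2/5) = -1, so (2/5)^2 = +1.
Reached (1/5) = 1. Collecting the sign flips along the way, the symbol is +1.

1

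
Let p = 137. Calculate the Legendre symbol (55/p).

-1

Reciprocity: 55 ≡ 3 and 137 ≡ 1 (mod 4), so (55/137) = +(137/55).
Reduce top mod 55: now compute (27/55).
Reciprocity: 27 ≡ 3 and 55 ≡ 3 (mod 4), so (27/55) = −(55/27).
Reduce top mod 27: now compute (1/27).
Reached (1/27) = 1. Collecting the sign flips along the way, the symbol is -1.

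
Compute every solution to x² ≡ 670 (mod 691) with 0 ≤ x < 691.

Since 691 ≡ 3 (mod 4), a square root of 670 is 670^((691+1)/4) = 670^173 mod 691.
Repeated squaring: 670^2≡441, 670^4≡310, 670^8≡51, 670^16≡528, 670^32≡311, 670^64≡672, 670^128≡361 (mod 691).
670^173 = 670^(128+32+8+4+1) ≡ 608 (mod 691).
Check: 608² = 369664 ≡ 670 (mod 691). The two roots are 83 and 608.

83, 608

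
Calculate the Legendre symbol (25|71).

1

Reciprocity: 25 ≡ 1 and 71 ≡ 3 (mod 4), so (25/71) = +(71/25).
Reduce top mod 25: now compute (21/25).
Reciprocity: 21 ≡ 1 and 25 ≡ 1 (mod 4), so (21/25) = +(25/21).
Reduce top mod 21: now compute (4/21).
Pull out 2^2: since 21 ≡ 5 (mod 8), (2/21) = -1, so (2/21)^2 = +1.
Reached (1/21) = 1. Collecting the sign flips along the way, the symbol is +1.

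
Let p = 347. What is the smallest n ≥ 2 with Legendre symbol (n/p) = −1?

(2/347) = −1, so 2 is the smallest positive non-residue mod 347.

2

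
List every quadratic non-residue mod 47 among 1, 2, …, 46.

Square k = 1,…,23 (k and 47−k give the same square):
1²=1, 2²=4, 3²=9, 4²=16, 5²=25, 6²=36, 7²≡2, 8²≡17, 9²≡34, 10²≡6, 11²≡27, 12²≡3, 13²≡28, 14²≡8, 15²≡37, 16²≡21, 17²≡7, 18²≡42, 19²≡32, 20²≡24, 21²≡18, 22²≡14, 23²≡12 (mod 47).
The residues are {1, 2, 3, 4, 6, 7, 8, 9, 12, 14, 16, 17, 18, 21, 24, 25, 27, 28, 32, 34, 36, 37, 42}; the non-residues are the remaining 23 nonzero classes.

5, 10, 11, 13, 15, 19, 20, 22, 23, 26, 29, 30, 31, 33, 35, 38, 39, 40, 41, 43, 44, 45, 46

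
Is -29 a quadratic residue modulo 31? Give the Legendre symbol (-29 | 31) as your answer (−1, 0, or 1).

Euler's criterion: (-29/31) ≡ 2^15 (mod 31).
2^2 ≡ 4 (mod 31)
2^4 ≡ 16 (mod 31)
2^8 ≡ 8 (mod 31)
2^15 = 2^(8+4+2+1) ≡ 1 (mod 31).
Result is 1, so (-29/31) = 1.

1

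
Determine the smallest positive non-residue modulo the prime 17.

(2/17) = +1, so 2 is a residue.
(3/17) = −1, so 3 is the smallest positive non-residue mod 17.

3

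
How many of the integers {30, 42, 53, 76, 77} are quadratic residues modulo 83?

(30/83) = +1 → QR.
(42/83) = -1 → non-residue.
(53/83) = -1 → non-residue.
(76/83) = -1 → non-residue.
(77/83) = +1 → QR.
Total quadratic residues among the 5: 2.

2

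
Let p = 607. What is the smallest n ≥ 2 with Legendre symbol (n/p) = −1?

3

(2/607) = +1, so 2 is a residue.
(3/607) = −1, so 3 is the smallest positive non-residue mod 607.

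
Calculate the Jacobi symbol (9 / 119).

Reciprocity: 9 ≡ 1 and 119 ≡ 3 (mod 4), so (9/119) = +(119/9).
Reduce top mod 9: now compute (2/9).
Pull out 2: since 9 ≡ 1 (mod 8), (2/9) = +1.
Reached (1/9) = 1. Collecting the sign flips along the way, the symbol is +1.

1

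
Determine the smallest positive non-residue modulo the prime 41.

3

(2/41) = +1, so 2 is a residue.
(3/41) = −1, so 3 is the smallest positive non-residue mod 41.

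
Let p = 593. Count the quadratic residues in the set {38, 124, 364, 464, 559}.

(38/593) = +1 → QR.
(124/593) = +1 → QR.
(364/593) = +1 → QR.
(464/593) = +1 → QR.
(559/593) = +1 → QR.
Total quadratic residues among the 5: 5.

5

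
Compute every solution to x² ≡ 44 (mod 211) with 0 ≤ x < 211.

39, 172

Since 211 ≡ 3 (mod 4), a square root of 44 is 44^((211+1)/4) = 44^53 mod 211.
Repeated squaring: 44^2≡37, 44^4≡103, 44^8≡59, 44^16≡105, 44^32≡53 (mod 211).
44^53 = 44^(32+16+4+1) ≡ 172 (mod 211).
Check: 172² = 29584 ≡ 44 (mod 211). The two roots are 39 and 172.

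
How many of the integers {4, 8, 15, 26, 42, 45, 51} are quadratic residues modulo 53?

3

(4/53) = +1 → QR.
(8/53) = -1 → non-residue.
(15/53) = +1 → QR.
(26/53) = -1 → non-residue.
(42/53) = +1 → QR.
(45/53) = -1 → non-residue.
(51/53) = -1 → non-residue.
Total quadratic residues among the 7: 3.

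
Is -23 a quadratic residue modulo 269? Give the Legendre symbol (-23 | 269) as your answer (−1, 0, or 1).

Euler's criterion: (-23/269) ≡ 246^134 (mod 269).
246^2 ≡ 260 (mod 269)
246^4 ≡ 81 (mod 269)
246^8 ≡ 105 (mod 269)
246^16 ≡ 265 (mod 269)
246^32 ≡ 16 (mod 269)
246^64 ≡ 256 (mod 269)
246^128 ≡ 169 (mod 269)
246^134 = 246^(128+4+2) ≡ 1 (mod 269).
Result is 1, so (-23/269) = 1.

1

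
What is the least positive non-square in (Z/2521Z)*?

11

(2/2521) = +1, so 2 is a residue.
(3/2521) = +1, so 3 is a residue.
(4/2521) = +1, so 4 is a residue.
(5/2521) = +1, so 5 is a residue.
(6/2521) = +1, so 6 is a residue.
(7/2521) = +1, so 7 is a residue.
(8/2521) = +1, so 8 is a residue.
(9/2521) = +1, so 9 is a residue.
(10/2521) = +1, so 10 is a residue.
(11/2521) = −1, so 11 is the smallest positive non-residue mod 2521.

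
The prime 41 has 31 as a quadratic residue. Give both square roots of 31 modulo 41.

20, 21

41 ≡ 1 (mod 4), so we find a root by search.
Trying successive values, 20² = 400 ≡ 31 (mod 41). The other root is 41 − 20 = 21.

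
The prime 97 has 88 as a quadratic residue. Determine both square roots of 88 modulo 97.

97 ≡ 1 (mod 4), so we find a root by search.
Trying successive values, 31² = 961 ≡ 88 (mod 97). The other root is 97 − 31 = 66.

31, 66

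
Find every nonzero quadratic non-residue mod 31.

Square k = 1,…,15 (k and 31−k give the same square):
1²=1, 2²=4, 3²=9, 4²=16, 5²=25, 6²≡5, 7²≡18, 8²≡2, 9²≡19, 10²≡7, 11²≡28, 12²≡20, 13²≡14, 14²≡10, 15²≡8 (mod 31).
The residues are {1, 2, 4, 5, 7, 8, 9, 10, 14, 16, 18, 19, 20, 25, 28}; the non-residues are the remaining 15 nonzero classes.

3,6,11,12,13,15,17,21,22,23,24,26,27,29,30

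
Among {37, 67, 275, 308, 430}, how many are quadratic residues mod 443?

(37/443) = +1 → QR.
(67/443) = +1 → QR.
(275/443) = -1 → non-residue.
(308/443) = +1 → QR.
(430/443) = -1 → non-residue.
Total quadratic residues among the 5: 3.

3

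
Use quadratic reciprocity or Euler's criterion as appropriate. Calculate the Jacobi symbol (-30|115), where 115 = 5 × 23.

First reduce: -30 ≡ 85 (mod 115).
Reciprocity: 85 ≡ 1 and 115 ≡ 3 (mod 4), so (85/115) = +(115/85).
Reduce top mod 85: now compute (30/85).
Pull out 2: since 85 ≡ 5 (mod 8), (2/85) = -1.
Reciprocity: 15 ≡ 3 and 85 ≡ 1 (mod 4), so (15/85) = +(85/15).
Reduce top mod 15: now compute (10/15).
Pull out 2: since 15 ≡ 7 (mod 8), (2/15) = +1.
Reciprocity: 5 ≡ 1 and 15 ≡ 3 (mod 4), so (5/15) = +(15/5).
Reduce top mod 5: now compute (0/5).
Top reduces to 0: gcd > 1, so the symbol is 0.

0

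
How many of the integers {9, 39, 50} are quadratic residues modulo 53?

1

(9/53) = +1 → QR.
(39/53) = -1 → non-residue.
(50/53) = -1 → non-residue.
Total quadratic residues among the 3: 1.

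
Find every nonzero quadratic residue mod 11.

1 3 4 5 9

Square k = 1,…,5 (k and 11−k give the same square):
1²=1, 2²=4, 3²=9, 4²≡5, 5²≡3 (mod 11).
So the quadratic residues mod 11 are {1, 3, 4, 5, 9}.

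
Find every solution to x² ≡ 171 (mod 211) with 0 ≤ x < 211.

Since 211 ≡ 3 (mod 4), a square root of 171 is 171^((211+1)/4) = 171^53 mod 211.
Repeated squaring: 171^2≡123, 171^4≡148, 171^8≡171, 171^16≡123, 171^32≡148 (mod 211).
171^53 = 171^(32+16+4+1) ≡ 148 (mod 211).
Check: 148² = 21904 ≡ 171 (mod 211). The two roots are 63 and 148.

63, 148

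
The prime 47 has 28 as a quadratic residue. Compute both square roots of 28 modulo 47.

13, 34

Since 47 ≡ 3 (mod 4), a square root of 28 is 28^((47+1)/4) = 28^12 mod 47.
Repeated squaring: 28^2≡32, 28^4≡37, 28^8≡6 (mod 47).
28^12 = 28^(8+4) ≡ 34 (mod 47).
Check: 34² = 1156 ≡ 28 (mod 47). The two roots are 13 and 34.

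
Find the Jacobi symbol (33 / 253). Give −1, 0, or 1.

0

Reciprocity: 33 ≡ 1 and 253 ≡ 1 (mod 4), so (33/253) = +(253/33).
Reduce top mod 33: now compute (22/33).
Pull out 2: since 33 ≡ 1 (mod 8), (2/33) = +1.
Reciprocity: 11 ≡ 3 and 33 ≡ 1 (mod 4), so (11/33) = +(33/11).
Reduce top mod 11: now compute (0/11).
Top reduces to 0: gcd > 1, so the symbol is 0.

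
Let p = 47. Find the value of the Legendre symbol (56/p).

1

First reduce: 56 ≡ 9 (mod 47).
Reciprocity: 9 ≡ 1 and 47 ≡ 3 (mod 4), so (9/47) = +(47/9).
Reduce top mod 9: now compute (2/9).
Pull out 2: since 9 ≡ 1 (mod 8), (2/9) = +1.
Reached (1/9) = 1. Collecting the sign flips along the way, the symbol is +1.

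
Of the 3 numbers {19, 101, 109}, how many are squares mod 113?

1

(19/113) = -1 → non-residue.
(101/113) = -1 → non-residue.
(109/113) = +1 → QR.
Total quadratic residues among the 3: 1.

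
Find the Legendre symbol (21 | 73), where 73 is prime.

-1

Euler's criterion: (21/73) ≡ 21^36 (mod 73).
21^2 ≡ 3 (mod 73)
21^4 ≡ 9 (mod 73)
21^8 ≡ 8 (mod 73)
21^16 ≡ 64 (mod 73)
21^32 ≡ 8 (mod 73)
21^36 = 21^(32+4) ≡ 72 (mod 73).
Result is 72 ≡ −1, so (21/73) = −1.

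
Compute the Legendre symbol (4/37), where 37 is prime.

1

Euler's criterion: (4/37) ≡ 4^18 (mod 37).
4^2 ≡ 16 (mod 37)
4^4 ≡ 34 (mod 37)
4^8 ≡ 9 (mod 37)
4^16 ≡ 7 (mod 37)
4^18 = 4^(16+2) ≡ 1 (mod 37).
Result is 1, so (4/37) = 1.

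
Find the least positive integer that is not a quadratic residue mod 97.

5

(2/97) = +1, so 2 is a residue.
(3/97) = +1, so 3 is a residue.
(4/97) = +1, so 4 is a residue.
(5/97) = −1, so 5 is the smallest positive non-residue mod 97.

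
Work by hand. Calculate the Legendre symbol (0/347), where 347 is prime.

Top reduces to 0: gcd > 1, so the symbol is 0.

0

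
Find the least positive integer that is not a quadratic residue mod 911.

(2/911) = +1, so 2 is a residue.
(3/911) = +1, so 3 is a residue.
(4/911) = +1, so 4 is a residue.
(5/911) = +1, so 5 is a residue.
(6/911) = +1, so 6 is a residue.
(7/911) = −1, so 7 is the smallest positive non-residue mod 911.

7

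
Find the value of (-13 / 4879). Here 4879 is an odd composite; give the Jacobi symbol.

-1

First reduce: -13 ≡ 4866 (mod 4879).
Pull out 2: since 4879 ≡ 7 (mod 8), (2/4879) = +1.
Reciprocity: 2433 ≡ 1 and 4879 ≡ 3 (mod 4), so (2433/4879) = +(4879/2433).
Reduce top mod 2433: now compute (13/2433).
Reciprocity: 13 ≡ 1 and 2433 ≡ 1 (mod 4), so (13/2433) = +(2433/13).
Reduce top mod 13: now compute (2/13).
Pull out 2: since 13 ≡ 5 (mod 8), (2/13) = -1.
Reached (1/13) = 1. Collecting the sign flips along the way, the symbol is -1.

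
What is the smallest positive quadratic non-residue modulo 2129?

3

(2/2129) = +1, so 2 is a residue.
(3/2129) = −1, so 3 is the smallest positive non-residue mod 2129.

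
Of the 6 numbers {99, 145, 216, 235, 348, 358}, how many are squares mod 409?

(99/409) = -1 → non-residue.
(145/409) = -1 → non-residue.
(216/409) = +1 → QR.
(235/409) = -1 → non-residue.
(348/409) = -1 → non-residue.
(358/409) = +1 → QR.
Total quadratic residues among the 6: 2.

2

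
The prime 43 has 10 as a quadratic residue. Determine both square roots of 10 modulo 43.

15, 28

Since 43 ≡ 3 (mod 4), a square root of 10 is 10^((43+1)/4) = 10^11 mod 43.
Repeated squaring: 10^2≡14, 10^4≡24, 10^8≡17 (mod 43).
10^11 = 10^(8+2+1) ≡ 15 (mod 43).
Check: 15² = 225 ≡ 10 (mod 43). The two roots are 15 and 28.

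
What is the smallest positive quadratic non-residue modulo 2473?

5

(2/2473) = +1, so 2 is a residue.
(3/2473) = +1, so 3 is a residue.
(4/2473) = +1, so 4 is a residue.
(5/2473) = −1, so 5 is the smallest positive non-residue mod 2473.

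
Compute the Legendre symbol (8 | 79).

Pull out 2^3: since 79 ≡ 7 (mod 8), (2/79) = +1, so (2/79)^3 = +1.
Reached (1/79) = 1. Collecting the sign flips along the way, the symbol is +1.

1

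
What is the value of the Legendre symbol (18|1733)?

-1

Pull out 2: since 1733 ≡ 5 (mod 8), (2/1733) = -1.
Reciprocity: 9 ≡ 1 and 1733 ≡ 1 (mod 4), so (9/1733) = +(1733/9).
Reduce top mod 9: now compute (5/9).
Reciprocity: 5 ≡ 1 and 9 ≡ 1 (mod 4), so (5/9) = +(9/5).
Reduce top mod 5: now compute (4/5).
Pull out 2^2: since 5 ≡ 5 (mod 8), (2/5) = -1, so (2/5)^2 = +1.
Reached (1/5) = 1. Collecting the sign flips along the way, the symbol is -1.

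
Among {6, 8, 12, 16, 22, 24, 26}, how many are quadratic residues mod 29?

(6/29) = +1 → QR.
(8/29) = -1 → non-residue.
(12/29) = -1 → non-residue.
(16/29) = +1 → QR.
(22/29) = +1 → QR.
(24/29) = +1 → QR.
(26/29) = -1 → non-residue.
Total quadratic residues among the 7: 4.

4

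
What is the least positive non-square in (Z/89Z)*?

(2/89) = +1, so 2 is a residue.
(3/89) = −1, so 3 is the smallest positive non-residue mod 89.

3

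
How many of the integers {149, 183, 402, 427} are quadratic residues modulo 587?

1

(149/587) = +1 → QR.
(183/587) = -1 → non-residue.
(402/587) = -1 → non-residue.
(427/587) = -1 → non-residue.
Total quadratic residues among the 4: 1.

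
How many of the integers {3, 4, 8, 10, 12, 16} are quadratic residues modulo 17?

3

(3/17) = -1 → non-residue.
(4/17) = +1 → QR.
(8/17) = +1 → QR.
(10/17) = -1 → non-residue.
(12/17) = -1 → non-residue.
(16/17) = +1 → QR.
Total quadratic residues among the 6: 3.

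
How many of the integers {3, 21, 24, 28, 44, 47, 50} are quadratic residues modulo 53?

4

(3/53) = -1 → non-residue.
(21/53) = -1 → non-residue.
(24/53) = +1 → QR.
(28/53) = +1 → QR.
(44/53) = +1 → QR.
(47/53) = +1 → QR.
(50/53) = -1 → non-residue.
Total quadratic residues among the 7: 4.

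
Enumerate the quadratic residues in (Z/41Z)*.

Square k = 1,…,20 (k and 41−k give the same square):
1²=1, 2²=4, 3²=9, 4²=16, 5²=25, 6²=36, 7²≡8, 8²≡23, 9²≡40, 10²≡18, 11²≡39, 12²≡21, 13²≡5, 14²≡32, 15²≡20, 16²≡10, 17²≡2, 18²≡37, 19²≡33, 20²≡31 (mod 41).
So the quadratic residues mod 41 are {1, 2, 4, 5, 8, 9, 10, 16, 18, 20, 21, 23, 25, 31, 32, 33, 36, 37, 39, 40}.

1,2,4,5,8,9,10,16,18,20,21,23,25,31,32,33,36,37,39,40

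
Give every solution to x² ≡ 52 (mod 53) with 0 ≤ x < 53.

53 ≡ 1 (mod 4), so we find a root by search.
Trying successive values, 23² = 529 ≡ 52 (mod 53). The other root is 53 − 23 = 30.

23, 30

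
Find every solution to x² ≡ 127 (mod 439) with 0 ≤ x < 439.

38, 401

Since 439 ≡ 3 (mod 4), a square root of 127 is 127^((439+1)/4) = 127^110 mod 439.
Repeated squaring: 127^2≡325, 127^4≡265, 127^8≡424, 127^16≡225, 127^32≡140, 127^64≡284 (mod 439).
127^110 = 127^(64+32+8+4+2) ≡ 38 (mod 439).
Check: 38² = 1444 ≡ 127 (mod 439). The two roots are 38 and 401.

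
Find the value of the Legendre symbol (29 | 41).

Reciprocity: 29 ≡ 1 and 41 ≡ 1 (mod 4), so (29/41) = +(41/29).
Reduce top mod 29: now compute (12/29).
Pull out 2^2: since 29 ≡ 5 (mod 8), (2/29) = -1, so (2/29)^2 = +1.
Reciprocity: 3 ≡ 3 and 29 ≡ 1 (mod 4), so (3/29) = +(29/3).
Reduce top mod 3: now compute (2/3).
Pull out 2: since 3 ≡ 3 (mod 8), (2/3) = -1.
Reached (1/3) = 1. Collecting the sign flips along the way, the symbol is -1.

-1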